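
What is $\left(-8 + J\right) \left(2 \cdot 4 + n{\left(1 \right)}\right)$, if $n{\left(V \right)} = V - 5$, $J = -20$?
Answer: $-112$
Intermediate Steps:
$n{\left(V \right)} = -5 + V$
$\left(-8 + J\right) \left(2 \cdot 4 + n{\left(1 \right)}\right) = \left(-8 - 20\right) \left(2 \cdot 4 + \left(-5 + 1\right)\right) = - 28 \left(8 - 4\right) = \left(-28\right) 4 = -112$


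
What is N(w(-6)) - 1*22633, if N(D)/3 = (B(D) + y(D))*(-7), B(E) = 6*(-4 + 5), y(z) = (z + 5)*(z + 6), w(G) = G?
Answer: -22759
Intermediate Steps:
y(z) = (5 + z)*(6 + z)
B(E) = 6 (B(E) = 6*1 = 6)
N(D) = -756 - 231*D - 21*D² (N(D) = 3*((6 + (30 + D² + 11*D))*(-7)) = 3*((36 + D² + 11*D)*(-7)) = 3*(-252 - 77*D - 7*D²) = -756 - 231*D - 21*D²)
N(w(-6)) - 1*22633 = (-756 - 231*(-6) - 21*(-6)²) - 1*22633 = (-756 + 1386 - 21*36) - 22633 = (-756 + 1386 - 756) - 22633 = -126 - 22633 = -22759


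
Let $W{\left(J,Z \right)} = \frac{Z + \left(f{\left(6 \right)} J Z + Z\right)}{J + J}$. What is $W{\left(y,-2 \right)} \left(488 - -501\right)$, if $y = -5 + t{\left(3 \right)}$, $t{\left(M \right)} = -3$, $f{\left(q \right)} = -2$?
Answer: $\frac{8901}{4} \approx 2225.3$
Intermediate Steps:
$y = -8$ ($y = -5 - 3 = -8$)
$W{\left(J,Z \right)} = \frac{2 Z - 2 J Z}{2 J}$ ($W{\left(J,Z \right)} = \frac{Z + \left(- 2 J Z + Z\right)}{J + J} = \frac{Z - \left(- Z + 2 J Z\right)}{2 J} = \left(Z - \left(- Z + 2 J Z\right)\right) \frac{1}{2 J} = \left(2 Z - 2 J Z\right) \frac{1}{2 J} = \frac{2 Z - 2 J Z}{2 J}$)
$W{\left(y,-2 \right)} \left(488 - -501\right) = \left(\left(-1\right) \left(-2\right) - \frac{2}{-8}\right) \left(488 - -501\right) = \left(2 - - \frac{1}{4}\right) \left(488 + 501\right) = \left(2 + \frac{1}{4}\right) 989 = \frac{9}{4} \cdot 989 = \frac{8901}{4}$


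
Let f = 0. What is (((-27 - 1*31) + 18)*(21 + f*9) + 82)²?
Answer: 574564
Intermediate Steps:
(((-27 - 1*31) + 18)*(21 + f*9) + 82)² = (((-27 - 1*31) + 18)*(21 + 0*9) + 82)² = (((-27 - 31) + 18)*(21 + 0) + 82)² = ((-58 + 18)*21 + 82)² = (-40*21 + 82)² = (-840 + 82)² = (-758)² = 574564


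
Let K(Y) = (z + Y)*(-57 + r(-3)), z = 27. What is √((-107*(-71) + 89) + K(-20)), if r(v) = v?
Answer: √7266 ≈ 85.241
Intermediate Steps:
K(Y) = -1620 - 60*Y (K(Y) = (27 + Y)*(-57 - 3) = (27 + Y)*(-60) = -1620 - 60*Y)
√((-107*(-71) + 89) + K(-20)) = √((-107*(-71) + 89) + (-1620 - 60*(-20))) = √((7597 + 89) + (-1620 + 1200)) = √(7686 - 420) = √7266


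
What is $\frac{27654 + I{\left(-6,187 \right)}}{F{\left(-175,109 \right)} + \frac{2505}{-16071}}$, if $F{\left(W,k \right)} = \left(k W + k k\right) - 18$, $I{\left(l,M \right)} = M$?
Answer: $- \frac{149144237}{38635519} \approx -3.8603$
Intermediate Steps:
$F{\left(W,k \right)} = -18 + k^{2} + W k$ ($F{\left(W,k \right)} = \left(W k + k^{2}\right) - 18 = \left(k^{2} + W k\right) - 18 = -18 + k^{2} + W k$)
$\frac{27654 + I{\left(-6,187 \right)}}{F{\left(-175,109 \right)} + \frac{2505}{-16071}} = \frac{27654 + 187}{\left(-18 + 109^{2} - 19075\right) + \frac{2505}{-16071}} = \frac{27841}{\left(-18 + 11881 - 19075\right) + 2505 \left(- \frac{1}{16071}\right)} = \frac{27841}{-7212 - \frac{835}{5357}} = \frac{27841}{- \frac{38635519}{5357}} = 27841 \left(- \frac{5357}{38635519}\right) = - \frac{149144237}{38635519}$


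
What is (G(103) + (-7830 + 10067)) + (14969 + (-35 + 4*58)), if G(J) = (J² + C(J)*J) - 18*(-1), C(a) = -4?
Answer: 27618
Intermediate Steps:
G(J) = 18 + J² - 4*J (G(J) = (J² - 4*J) - 18*(-1) = (J² - 4*J) + 18 = 18 + J² - 4*J)
(G(103) + (-7830 + 10067)) + (14969 + (-35 + 4*58)) = ((18 + 103² - 4*103) + (-7830 + 10067)) + (14969 + (-35 + 4*58)) = ((18 + 10609 - 412) + 2237) + (14969 + (-35 + 232)) = (10215 + 2237) + (14969 + 197) = 12452 + 15166 = 27618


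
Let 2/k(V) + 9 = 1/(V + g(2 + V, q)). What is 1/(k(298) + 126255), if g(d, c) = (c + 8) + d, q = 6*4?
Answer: 5669/715738335 ≈ 7.9205e-6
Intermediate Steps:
q = 24
g(d, c) = 8 + c + d (g(d, c) = (8 + c) + d = 8 + c + d)
k(V) = 2/(-9 + 1/(34 + 2*V)) (k(V) = 2/(-9 + 1/(V + (8 + 24 + (2 + V)))) = 2/(-9 + 1/(V + (34 + V))) = 2/(-9 + 1/(34 + 2*V)))
1/(k(298) + 126255) = 1/(4*(-17 - 1*298)/(305 + 18*298) + 126255) = 1/(4*(-17 - 298)/(305 + 5364) + 126255) = 1/(4*(-315)/5669 + 126255) = 1/(4*(1/5669)*(-315) + 126255) = 1/(-1260/5669 + 126255) = 1/(715738335/5669) = 5669/715738335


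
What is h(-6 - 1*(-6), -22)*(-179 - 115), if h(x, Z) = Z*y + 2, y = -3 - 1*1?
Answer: -26460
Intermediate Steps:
y = -4 (y = -3 - 1 = -4)
h(x, Z) = 2 - 4*Z (h(x, Z) = Z*(-4) + 2 = -4*Z + 2 = 2 - 4*Z)
h(-6 - 1*(-6), -22)*(-179 - 115) = (2 - 4*(-22))*(-179 - 115) = (2 + 88)*(-294) = 90*(-294) = -26460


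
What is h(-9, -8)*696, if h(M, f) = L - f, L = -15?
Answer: -4872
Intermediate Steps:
h(M, f) = -15 - f
h(-9, -8)*696 = (-15 - 1*(-8))*696 = (-15 + 8)*696 = -7*696 = -4872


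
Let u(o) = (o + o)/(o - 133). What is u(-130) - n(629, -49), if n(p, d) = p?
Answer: -165167/263 ≈ -628.01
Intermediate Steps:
u(o) = 2*o/(-133 + o) (u(o) = (2*o)/(-133 + o) = 2*o/(-133 + o))
u(-130) - n(629, -49) = 2*(-130)/(-133 - 130) - 1*629 = 2*(-130)/(-263) - 629 = 2*(-130)*(-1/263) - 629 = 260/263 - 629 = -165167/263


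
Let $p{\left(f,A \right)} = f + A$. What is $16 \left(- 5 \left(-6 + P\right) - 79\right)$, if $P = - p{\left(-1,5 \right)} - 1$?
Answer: $-384$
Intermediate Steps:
$p{\left(f,A \right)} = A + f$
$P = -5$ ($P = - (5 - 1) - 1 = \left(-1\right) 4 - 1 = -4 - 1 = -5$)
$16 \left(- 5 \left(-6 + P\right) - 79\right) = 16 \left(- 5 \left(-6 - 5\right) - 79\right) = 16 \left(\left(-5\right) \left(-11\right) - 79\right) = 16 \left(55 - 79\right) = 16 \left(-24\right) = -384$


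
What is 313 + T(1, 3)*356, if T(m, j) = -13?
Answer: -4315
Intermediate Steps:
313 + T(1, 3)*356 = 313 - 13*356 = 313 - 4628 = -4315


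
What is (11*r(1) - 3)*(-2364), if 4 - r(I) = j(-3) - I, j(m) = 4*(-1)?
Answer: -226944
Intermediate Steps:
j(m) = -4
r(I) = 8 + I (r(I) = 4 - (-4 - I) = 4 + (4 + I) = 8 + I)
(11*r(1) - 3)*(-2364) = (11*(8 + 1) - 3)*(-2364) = (11*9 - 3)*(-2364) = (99 - 3)*(-2364) = 96*(-2364) = -226944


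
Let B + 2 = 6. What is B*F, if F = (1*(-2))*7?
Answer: -56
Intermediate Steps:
B = 4 (B = -2 + 6 = 4)
F = -14 (F = -2*7 = -14)
B*F = 4*(-14) = -56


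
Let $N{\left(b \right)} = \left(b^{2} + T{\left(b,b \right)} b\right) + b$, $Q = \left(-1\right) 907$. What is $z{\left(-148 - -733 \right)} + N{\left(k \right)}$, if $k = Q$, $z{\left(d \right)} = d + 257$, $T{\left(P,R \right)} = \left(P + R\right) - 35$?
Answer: $2499627$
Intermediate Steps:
$T{\left(P,R \right)} = -35 + P + R$
$Q = -907$
$z{\left(d \right)} = 257 + d$
$k = -907$
$N{\left(b \right)} = b + b^{2} + b \left(-35 + 2 b\right)$ ($N{\left(b \right)} = \left(b^{2} + \left(-35 + b + b\right) b\right) + b = \left(b^{2} + \left(-35 + 2 b\right) b\right) + b = \left(b^{2} + b \left(-35 + 2 b\right)\right) + b = b + b^{2} + b \left(-35 + 2 b\right)$)
$z{\left(-148 - -733 \right)} + N{\left(k \right)} = \left(257 - -585\right) - 907 \left(-34 + 3 \left(-907\right)\right) = \left(257 + \left(-148 + 733\right)\right) - 907 \left(-34 - 2721\right) = \left(257 + 585\right) - -2498785 = 842 + 2498785 = 2499627$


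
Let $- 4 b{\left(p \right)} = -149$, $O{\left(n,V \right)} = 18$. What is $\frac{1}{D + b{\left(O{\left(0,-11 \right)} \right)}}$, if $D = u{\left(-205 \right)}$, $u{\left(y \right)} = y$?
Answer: $- \frac{4}{671} \approx -0.0059613$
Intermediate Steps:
$b{\left(p \right)} = \frac{149}{4}$ ($b{\left(p \right)} = \left(- \frac{1}{4}\right) \left(-149\right) = \frac{149}{4}$)
$D = -205$
$\frac{1}{D + b{\left(O{\left(0,-11 \right)} \right)}} = \frac{1}{-205 + \frac{149}{4}} = \frac{1}{- \frac{671}{4}} = - \frac{4}{671}$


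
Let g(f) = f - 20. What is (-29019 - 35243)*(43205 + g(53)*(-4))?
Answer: -2767957126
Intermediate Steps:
g(f) = -20 + f
(-29019 - 35243)*(43205 + g(53)*(-4)) = (-29019 - 35243)*(43205 + (-20 + 53)*(-4)) = -64262*(43205 + 33*(-4)) = -64262*(43205 - 132) = -64262*43073 = -2767957126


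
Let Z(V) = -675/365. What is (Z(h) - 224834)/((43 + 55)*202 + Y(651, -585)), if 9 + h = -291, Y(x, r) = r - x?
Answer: -16413017/1354880 ≈ -12.114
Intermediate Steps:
h = -300 (h = -9 - 291 = -300)
Z(V) = -135/73 (Z(V) = -675*1/365 = -135/73)
(Z(h) - 224834)/((43 + 55)*202 + Y(651, -585)) = (-135/73 - 224834)/((43 + 55)*202 + (-585 - 1*651)) = -16413017/(73*(98*202 + (-585 - 651))) = -16413017/(73*(19796 - 1236)) = -16413017/73/18560 = -16413017/73*1/18560 = -16413017/1354880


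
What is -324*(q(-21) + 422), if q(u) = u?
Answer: -129924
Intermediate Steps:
-324*(q(-21) + 422) = -324*(-21 + 422) = -324*401 = -129924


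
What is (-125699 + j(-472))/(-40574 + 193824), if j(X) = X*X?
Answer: 19417/30650 ≈ 0.63351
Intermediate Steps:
j(X) = X**2
(-125699 + j(-472))/(-40574 + 193824) = (-125699 + (-472)**2)/(-40574 + 193824) = (-125699 + 222784)/153250 = 97085*(1/153250) = 19417/30650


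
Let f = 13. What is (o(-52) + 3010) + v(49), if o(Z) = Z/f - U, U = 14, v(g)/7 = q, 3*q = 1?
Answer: 8983/3 ≈ 2994.3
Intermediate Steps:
q = ⅓ (q = (⅓)*1 = ⅓ ≈ 0.33333)
v(g) = 7/3 (v(g) = 7*(⅓) = 7/3)
o(Z) = -14 + Z/13 (o(Z) = Z/13 - 1*14 = Z*(1/13) - 14 = Z/13 - 14 = -14 + Z/13)
(o(-52) + 3010) + v(49) = ((-14 + (1/13)*(-52)) + 3010) + 7/3 = ((-14 - 4) + 3010) + 7/3 = (-18 + 3010) + 7/3 = 2992 + 7/3 = 8983/3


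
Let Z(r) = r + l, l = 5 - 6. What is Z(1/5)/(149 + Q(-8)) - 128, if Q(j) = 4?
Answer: -97924/765 ≈ -128.01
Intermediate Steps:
l = -1
Z(r) = -1 + r (Z(r) = r - 1 = -1 + r)
Z(1/5)/(149 + Q(-8)) - 128 = (-1 + 1/5)/(149 + 4) - 128 = (-1 + ⅕)/153 - 128 = -⅘*1/153 - 128 = -4/765 - 128 = -97924/765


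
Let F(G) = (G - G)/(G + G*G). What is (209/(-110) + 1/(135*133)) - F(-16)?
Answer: -68227/35910 ≈ -1.8999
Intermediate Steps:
F(G) = 0 (F(G) = 0/(G + G²) = 0)
(209/(-110) + 1/(135*133)) - F(-16) = (209/(-110) + 1/(135*133)) - 1*0 = (209*(-1/110) + (1/135)*(1/133)) + 0 = (-19/10 + 1/17955) + 0 = -68227/35910 + 0 = -68227/35910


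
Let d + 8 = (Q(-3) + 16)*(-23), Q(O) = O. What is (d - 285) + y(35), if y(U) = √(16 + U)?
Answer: -592 + √51 ≈ -584.86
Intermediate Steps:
d = -307 (d = -8 + (-3 + 16)*(-23) = -8 + 13*(-23) = -8 - 299 = -307)
(d - 285) + y(35) = (-307 - 285) + √(16 + 35) = -592 + √51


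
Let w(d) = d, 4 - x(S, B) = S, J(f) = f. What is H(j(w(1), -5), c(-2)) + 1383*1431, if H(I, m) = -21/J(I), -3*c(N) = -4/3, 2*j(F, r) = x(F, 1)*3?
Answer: 5937205/3 ≈ 1.9791e+6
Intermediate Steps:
x(S, B) = 4 - S
j(F, r) = 6 - 3*F/2 (j(F, r) = ((4 - F)*3)/2 = (12 - 3*F)/2 = 6 - 3*F/2)
c(N) = 4/9 (c(N) = -(-4)/(3*3) = -⅓*(-4/3) = 4/9)
H(I, m) = -21/I
H(j(w(1), -5), c(-2)) + 1383*1431 = -21/(6 - 3/2*1) + 1383*1431 = -21/(6 - 3/2) + 1979073 = -21/9/2 + 1979073 = -21*2/9 + 1979073 = -14/3 + 1979073 = 5937205/3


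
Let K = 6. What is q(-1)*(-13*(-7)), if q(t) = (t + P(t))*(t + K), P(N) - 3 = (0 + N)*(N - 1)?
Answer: 1820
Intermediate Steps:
P(N) = 3 + N*(-1 + N) (P(N) = 3 + (0 + N)*(N - 1) = 3 + N*(-1 + N))
q(t) = (3 + t**2)*(6 + t) (q(t) = (t + (3 + t**2 - t))*(t + 6) = (3 + t**2)*(6 + t))
q(-1)*(-13*(-7)) = (18 + (-1)**3 + 3*(-1) + 6*(-1)**2)*(-13*(-7)) = (18 - 1 - 3 + 6*1)*91 = (18 - 1 - 3 + 6)*91 = 20*91 = 1820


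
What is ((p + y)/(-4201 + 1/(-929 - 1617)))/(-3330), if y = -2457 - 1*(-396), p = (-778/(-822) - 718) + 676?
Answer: -1099800712/7319260108305 ≈ -0.00015026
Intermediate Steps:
p = -16873/411 (p = (-778*(-1/822) - 718) + 676 = (389/411 - 718) + 676 = -294709/411 + 676 = -16873/411 ≈ -41.054)
y = -2061 (y = -2457 + 396 = -2061)
((p + y)/(-4201 + 1/(-929 - 1617)))/(-3330) = ((-16873/411 - 2061)/(-4201 + 1/(-929 - 1617)))/(-3330) = -863944/(411*(-4201 + 1/(-2546)))*(-1/3330) = -863944/(411*(-4201 - 1/2546))*(-1/3330) = -863944/(411*(-10695747/2546))*(-1/3330) = -863944/411*(-2546/10695747)*(-1/3330) = (2199601424/4395952017)*(-1/3330) = -1099800712/7319260108305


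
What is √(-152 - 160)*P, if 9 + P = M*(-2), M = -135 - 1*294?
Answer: 1698*I*√78 ≈ 14996.0*I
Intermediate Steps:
M = -429 (M = -135 - 294 = -429)
P = 849 (P = -9 - 429*(-2) = -9 + 858 = 849)
√(-152 - 160)*P = √(-152 - 160)*849 = √(-312)*849 = (2*I*√78)*849 = 1698*I*√78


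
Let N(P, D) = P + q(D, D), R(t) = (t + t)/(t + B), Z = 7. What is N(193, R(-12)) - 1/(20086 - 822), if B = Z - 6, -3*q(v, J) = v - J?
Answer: 3717951/19264 ≈ 193.00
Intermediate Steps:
q(v, J) = -v/3 + J/3 (q(v, J) = -(v - J)/3 = -v/3 + J/3)
B = 1 (B = 7 - 6 = 1)
R(t) = 2*t/(1 + t) (R(t) = (t + t)/(t + 1) = (2*t)/(1 + t) = 2*t/(1 + t))
N(P, D) = P (N(P, D) = P + (-D/3 + D/3) = P + 0 = P)
N(193, R(-12)) - 1/(20086 - 822) = 193 - 1/(20086 - 822) = 193 - 1/19264 = 3717951/19264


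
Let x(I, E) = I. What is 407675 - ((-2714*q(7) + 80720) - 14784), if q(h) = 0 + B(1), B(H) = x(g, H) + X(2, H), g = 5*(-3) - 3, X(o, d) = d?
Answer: 295601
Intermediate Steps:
g = -18 (g = -15 - 3 = -18)
B(H) = -18 + H
q(h) = -17 (q(h) = 0 + (-18 + 1) = 0 - 17 = -17)
407675 - ((-2714*q(7) + 80720) - 14784) = 407675 - ((-2714*(-17) + 80720) - 14784) = 407675 - ((46138 + 80720) - 14784) = 407675 - (126858 - 14784) = 407675 - 1*112074 = 407675 - 112074 = 295601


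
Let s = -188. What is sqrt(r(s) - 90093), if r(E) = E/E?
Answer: 2*I*sqrt(22523) ≈ 300.15*I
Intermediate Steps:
r(E) = 1
sqrt(r(s) - 90093) = sqrt(1 - 90093) = sqrt(-90092) = 2*I*sqrt(22523)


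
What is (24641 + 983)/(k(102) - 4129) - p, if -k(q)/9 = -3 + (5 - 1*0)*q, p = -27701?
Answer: 60187867/2173 ≈ 27698.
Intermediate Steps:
k(q) = 27 - 45*q (k(q) = -9*(-3 + (5 - 1*0)*q) = -9*(-3 + (5 + 0)*q) = -9*(-3 + 5*q) = 27 - 45*q)
(24641 + 983)/(k(102) - 4129) - p = (24641 + 983)/((27 - 45*102) - 4129) - 1*(-27701) = 25624/((27 - 4590) - 4129) + 27701 = 25624/(-4563 - 4129) + 27701 = 25624/(-8692) + 27701 = 25624*(-1/8692) + 27701 = -6406/2173 + 27701 = 60187867/2173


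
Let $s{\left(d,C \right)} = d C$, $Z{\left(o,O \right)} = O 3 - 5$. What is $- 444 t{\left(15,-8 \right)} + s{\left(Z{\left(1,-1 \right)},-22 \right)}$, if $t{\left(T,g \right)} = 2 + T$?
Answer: $-7372$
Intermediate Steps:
$Z{\left(o,O \right)} = -5 + 3 O$ ($Z{\left(o,O \right)} = 3 O - 5 = -5 + 3 O$)
$s{\left(d,C \right)} = C d$
$- 444 t{\left(15,-8 \right)} + s{\left(Z{\left(1,-1 \right)},-22 \right)} = - 444 \left(2 + 15\right) - 22 \left(-5 + 3 \left(-1\right)\right) = \left(-444\right) 17 - 22 \left(-5 - 3\right) = -7548 - -176 = -7548 + 176 = -7372$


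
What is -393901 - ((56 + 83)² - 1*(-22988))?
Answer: -436210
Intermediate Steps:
-393901 - ((56 + 83)² - 1*(-22988)) = -393901 - (139² + 22988) = -393901 - (19321 + 22988) = -393901 - 1*42309 = -393901 - 42309 = -436210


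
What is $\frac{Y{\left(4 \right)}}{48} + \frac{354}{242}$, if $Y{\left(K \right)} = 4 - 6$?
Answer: $\frac{4127}{2904} \approx 1.4211$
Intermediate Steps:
$Y{\left(K \right)} = -2$ ($Y{\left(K \right)} = 4 - 6 = -2$)
$\frac{Y{\left(4 \right)}}{48} + \frac{354}{242} = - \frac{2}{48} + \frac{354}{242} = \left(-2\right) \frac{1}{48} + 354 \cdot \frac{1}{242} = - \frac{1}{24} + \frac{177}{121} = \frac{4127}{2904}$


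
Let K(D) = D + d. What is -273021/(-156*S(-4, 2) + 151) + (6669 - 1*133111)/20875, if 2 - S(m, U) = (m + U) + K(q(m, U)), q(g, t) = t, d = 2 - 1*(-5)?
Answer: -831004411/2776375 ≈ -299.31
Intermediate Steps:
d = 7 (d = 2 + 5 = 7)
K(D) = 7 + D (K(D) = D + 7 = 7 + D)
S(m, U) = -5 - m - 2*U (S(m, U) = 2 - ((m + U) + (7 + U)) = 2 - ((U + m) + (7 + U)) = 2 - (7 + m + 2*U) = 2 + (-7 - m - 2*U) = -5 - m - 2*U)
-273021/(-156*S(-4, 2) + 151) + (6669 - 1*133111)/20875 = -273021/(-156*(-5 - 1*(-4) - 2*2) + 151) + (6669 - 1*133111)/20875 = -273021/(-156*(-5 + 4 - 4) + 151) + (6669 - 133111)*(1/20875) = -273021/(-156*(-5) + 151) - 126442*1/20875 = -273021/(780 + 151) - 126442/20875 = -273021/931 - 126442/20875 = -273021*1/931 - 126442/20875 = -39003/133 - 126442/20875 = -831004411/2776375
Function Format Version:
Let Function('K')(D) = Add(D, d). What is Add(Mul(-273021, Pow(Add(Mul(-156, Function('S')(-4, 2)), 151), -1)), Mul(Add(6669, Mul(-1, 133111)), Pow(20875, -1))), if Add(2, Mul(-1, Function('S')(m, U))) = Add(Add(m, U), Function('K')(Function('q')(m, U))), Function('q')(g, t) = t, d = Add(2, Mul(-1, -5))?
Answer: Rational(-831004411, 2776375) ≈ -299.31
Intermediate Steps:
d = 7 (d = Add(2, 5) = 7)
Function('K')(D) = Add(7, D) (Function('K')(D) = Add(D, 7) = Add(7, D))
Function('S')(m, U) = Add(-5, Mul(-1, m), Mul(-2, U)) (Function('S')(m, U) = Add(2, Mul(-1, Add(Add(m, U), Add(7, U)))) = Add(2, Mul(-1, Add(Add(U, m), Add(7, U)))) = Add(2, Mul(-1, Add(7, m, Mul(2, U)))) = Add(2, Add(-7, Mul(-1, m), Mul(-2, U))) = Add(-5, Mul(-1, m), Mul(-2, U)))
Add(Mul(-273021, Pow(Add(Mul(-156, Function('S')(-4, 2)), 151), -1)), Mul(Add(6669, Mul(-1, 133111)), Pow(20875, -1))) = Add(Mul(-273021, Pow(Add(Mul(-156, Add(-5, Mul(-1, -4), Mul(-2, 2))), 151), -1)), Mul(Add(6669, Mul(-1, 133111)), Pow(20875, -1))) = Add(Mul(-273021, Pow(Add(Mul(-156, Add(-5, 4, -4)), 151), -1)), Mul(Add(6669, -133111), Rational(1, 20875))) = Add(Mul(-273021, Pow(Add(Mul(-156, -5), 151), -1)), Mul(-126442, Rational(1, 20875))) = Add(Mul(-273021, Pow(Add(780, 151), -1)), Rational(-126442, 20875)) = Add(Mul(-273021, Pow(931, -1)), Rational(-126442, 20875)) = Add(Mul(-273021, Rational(1, 931)), Rational(-126442, 20875)) = Add(Rational(-39003, 133), Rational(-126442, 20875)) = Rational(-831004411, 2776375)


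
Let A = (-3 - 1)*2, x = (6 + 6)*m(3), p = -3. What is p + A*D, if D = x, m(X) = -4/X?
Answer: 125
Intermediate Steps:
x = -16 (x = (6 + 6)*(-4/3) = 12*(-4*⅓) = 12*(-4/3) = -16)
D = -16
A = -8 (A = -4*2 = -8)
p + A*D = -3 - 8*(-16) = -3 + 128 = 125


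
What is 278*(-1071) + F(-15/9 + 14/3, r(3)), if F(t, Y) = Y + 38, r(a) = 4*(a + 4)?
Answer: -297672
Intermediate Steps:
r(a) = 16 + 4*a (r(a) = 4*(4 + a) = 16 + 4*a)
F(t, Y) = 38 + Y
278*(-1071) + F(-15/9 + 14/3, r(3)) = 278*(-1071) + (38 + (16 + 4*3)) = -297738 + (38 + (16 + 12)) = -297738 + (38 + 28) = -297738 + 66 = -297672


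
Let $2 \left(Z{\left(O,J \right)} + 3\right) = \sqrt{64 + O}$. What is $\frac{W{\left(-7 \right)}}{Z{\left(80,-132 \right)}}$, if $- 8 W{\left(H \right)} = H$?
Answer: $\frac{7}{24} \approx 0.29167$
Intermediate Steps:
$Z{\left(O,J \right)} = -3 + \frac{\sqrt{64 + O}}{2}$
$W{\left(H \right)} = - \frac{H}{8}$
$\frac{W{\left(-7 \right)}}{Z{\left(80,-132 \right)}} = \frac{\left(- \frac{1}{8}\right) \left(-7\right)}{-3 + \frac{\sqrt{64 + 80}}{2}} = \frac{7}{8 \left(-3 + \frac{\sqrt{144}}{2}\right)} = \frac{7}{8 \left(-3 + \frac{1}{2} \cdot 12\right)} = \frac{7}{8 \left(-3 + 6\right)} = \frac{7}{8 \cdot 3} = \frac{7}{8} \cdot \frac{1}{3} = \frac{7}{24}$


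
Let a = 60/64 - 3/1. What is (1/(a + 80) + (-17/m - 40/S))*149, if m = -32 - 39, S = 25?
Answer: -88896529/442685 ≈ -200.81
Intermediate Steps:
m = -71
a = -33/16 (a = 60*(1/64) - 3*1 = 15/16 - 3 = -33/16 ≈ -2.0625)
(1/(a + 80) + (-17/m - 40/S))*149 = (1/(-33/16 + 80) + (-17/(-71) - 40/25))*149 = (1/(1247/16) + (-17*(-1/71) - 40*1/25))*149 = (16/1247 + (17/71 - 8/5))*149 = (16/1247 - 483/355)*149 = -596621/442685*149 = -88896529/442685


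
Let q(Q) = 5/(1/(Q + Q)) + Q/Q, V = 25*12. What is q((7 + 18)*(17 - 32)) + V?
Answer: -3449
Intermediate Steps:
V = 300
q(Q) = 1 + 10*Q (q(Q) = 5/(1/(2*Q)) + 1 = 5/((1/(2*Q))) + 1 = 5*(2*Q) + 1 = 10*Q + 1 = 1 + 10*Q)
q((7 + 18)*(17 - 32)) + V = (1 + 10*((7 + 18)*(17 - 32))) + 300 = (1 + 10*(25*(-15))) + 300 = (1 + 10*(-375)) + 300 = (1 - 3750) + 300 = -3749 + 300 = -3449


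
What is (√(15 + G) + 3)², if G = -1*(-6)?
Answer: (3 + √21)² ≈ 57.495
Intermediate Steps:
G = 6
(√(15 + G) + 3)² = (√(15 + 6) + 3)² = (√21 + 3)² = (3 + √21)²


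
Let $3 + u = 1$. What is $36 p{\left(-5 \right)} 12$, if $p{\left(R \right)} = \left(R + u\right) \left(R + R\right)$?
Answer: $30240$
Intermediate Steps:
$u = -2$ ($u = -3 + 1 = -2$)
$p{\left(R \right)} = 2 R \left(-2 + R\right)$ ($p{\left(R \right)} = \left(R - 2\right) \left(R + R\right) = \left(-2 + R\right) 2 R = 2 R \left(-2 + R\right)$)
$36 p{\left(-5 \right)} 12 = 36 \cdot 2 \left(-5\right) \left(-2 - 5\right) 12 = 36 \cdot 2 \left(-5\right) \left(-7\right) 12 = 36 \cdot 70 \cdot 12 = 2520 \cdot 12 = 30240$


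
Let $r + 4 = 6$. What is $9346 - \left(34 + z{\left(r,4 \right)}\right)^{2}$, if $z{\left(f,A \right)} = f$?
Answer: $8050$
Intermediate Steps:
$r = 2$ ($r = -4 + 6 = 2$)
$9346 - \left(34 + z{\left(r,4 \right)}\right)^{2} = 9346 - \left(34 + 2\right)^{2} = 9346 - 36^{2} = 9346 - 1296 = 8050$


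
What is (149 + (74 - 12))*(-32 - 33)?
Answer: -13715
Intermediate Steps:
(149 + (74 - 12))*(-32 - 33) = (149 + 62)*(-65) = 211*(-65) = -13715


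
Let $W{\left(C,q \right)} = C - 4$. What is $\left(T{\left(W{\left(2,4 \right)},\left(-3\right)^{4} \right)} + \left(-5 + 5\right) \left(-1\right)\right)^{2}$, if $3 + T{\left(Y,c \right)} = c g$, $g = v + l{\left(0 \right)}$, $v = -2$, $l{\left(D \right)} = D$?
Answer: $27225$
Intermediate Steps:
$W{\left(C,q \right)} = -4 + C$ ($W{\left(C,q \right)} = C - 4 = -4 + C$)
$g = -2$ ($g = -2 + 0 = -2$)
$T{\left(Y,c \right)} = -3 - 2 c$ ($T{\left(Y,c \right)} = -3 + c \left(-2\right) = -3 - 2 c$)
$\left(T{\left(W{\left(2,4 \right)},\left(-3\right)^{4} \right)} + \left(-5 + 5\right) \left(-1\right)\right)^{2} = \left(\left(-3 - 2 \left(-3\right)^{4}\right) + \left(-5 + 5\right) \left(-1\right)\right)^{2} = \left(\left(-3 - 162\right) + 0 \left(-1\right)\right)^{2} = \left(\left(-3 - 162\right) + 0\right)^{2} = \left(-165 + 0\right)^{2} = \left(-165\right)^{2} = 27225$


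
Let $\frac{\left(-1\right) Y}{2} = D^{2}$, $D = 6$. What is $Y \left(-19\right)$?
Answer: $1368$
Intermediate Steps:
$Y = -72$ ($Y = - 2 \cdot 6^{2} = \left(-2\right) 36 = -72$)
$Y \left(-19\right) = \left(-72\right) \left(-19\right) = 1368$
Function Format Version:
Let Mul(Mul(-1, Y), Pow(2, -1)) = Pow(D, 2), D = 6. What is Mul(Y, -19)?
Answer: 1368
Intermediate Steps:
Y = -72 (Y = Mul(-2, Pow(6, 2)) = Mul(-2, 36) = -72)
Mul(Y, -19) = Mul(-72, -19) = 1368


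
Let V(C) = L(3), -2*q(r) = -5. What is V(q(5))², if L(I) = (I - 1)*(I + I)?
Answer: 144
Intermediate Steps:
q(r) = 5/2 (q(r) = -½*(-5) = 5/2)
L(I) = 2*I*(-1 + I) (L(I) = (-1 + I)*(2*I) = 2*I*(-1 + I))
V(C) = 12 (V(C) = 2*3*(-1 + 3) = 2*3*2 = 12)
V(q(5))² = 12² = 144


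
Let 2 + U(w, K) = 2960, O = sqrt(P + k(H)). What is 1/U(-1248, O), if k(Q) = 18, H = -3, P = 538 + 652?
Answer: 1/2958 ≈ 0.00033807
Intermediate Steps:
P = 1190
O = 2*sqrt(302) (O = sqrt(1190 + 18) = sqrt(1208) = 2*sqrt(302) ≈ 34.756)
U(w, K) = 2958 (U(w, K) = -2 + 2960 = 2958)
1/U(-1248, O) = 1/2958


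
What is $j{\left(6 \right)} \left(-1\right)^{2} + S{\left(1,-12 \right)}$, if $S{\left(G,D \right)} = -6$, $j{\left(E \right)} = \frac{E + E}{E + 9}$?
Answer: $- \frac{26}{5} \approx -5.2$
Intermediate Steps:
$j{\left(E \right)} = \frac{2 E}{9 + E}$
$j{\left(6 \right)} \left(-1\right)^{2} + S{\left(1,-12 \right)} = 2 \cdot 6 \frac{1}{9 + 6} \left(-1\right)^{2} - 6 = 2 \cdot 6 \cdot \frac{1}{15} \cdot 1 - 6 = \frac{4}{5} \cdot 1 - 6 = \frac{4}{5} - 6 = - \frac{26}{5}$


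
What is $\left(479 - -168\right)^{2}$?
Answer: $418609$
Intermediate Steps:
$\left(479 - -168\right)^{2} = \left(479 + 168\right)^{2} = 647^{2} = 418609$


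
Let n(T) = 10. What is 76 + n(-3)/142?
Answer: 5401/71 ≈ 76.070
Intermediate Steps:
76 + n(-3)/142 = 76 + 10/142 = 76 + 10*(1/142) = 76 + 5/71 = 5401/71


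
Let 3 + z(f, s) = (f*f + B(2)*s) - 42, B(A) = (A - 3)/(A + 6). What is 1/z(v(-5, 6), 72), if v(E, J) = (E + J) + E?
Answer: -1/38 ≈ -0.026316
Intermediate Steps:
v(E, J) = J + 2*E
B(A) = (-3 + A)/(6 + A)
z(f, s) = -45 + f² - s/8 (z(f, s) = -3 + ((f*f + ((-3 + 2)/(6 + 2))*s) - 42) = -3 + ((f² + (-1/8)*s) - 42) = -3 + ((f² + ((⅛)*(-1))*s) - 42) = -3 + ((f² - s/8) - 42) = -3 + (-42 + f² - s/8) = -45 + f² - s/8)
1/z(v(-5, 6), 72) = 1/(-45 + (6 + 2*(-5))² - ⅛*72) = 1/(-45 + (6 - 10)² - 9) = 1/(-45 + (-4)² - 9) = 1/(-45 + 16 - 9) = 1/(-38) = -1/38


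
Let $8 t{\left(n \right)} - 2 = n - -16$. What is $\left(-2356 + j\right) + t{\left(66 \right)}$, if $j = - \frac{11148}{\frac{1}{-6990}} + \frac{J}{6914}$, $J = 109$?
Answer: $\frac{269376957301}{3457} \approx 7.7922 \cdot 10^{7}$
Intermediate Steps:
$t{\left(n \right)} = \frac{9}{4} + \frac{n}{8}$ ($t{\left(n \right)} = \frac{1}{4} + \frac{n - -16}{8} = \frac{1}{4} + \frac{n + 16}{8} = \frac{1}{4} + \frac{16 + n}{8} = \frac{1}{4} + \left(2 + \frac{n}{8}\right) = \frac{9}{4} + \frac{n}{8}$)
$j = \frac{538770131389}{6914}$ ($j = - \frac{11148}{\frac{1}{-6990}} + \frac{109}{6914} = - \frac{11148}{- \frac{1}{6990}} + 109 \cdot \frac{1}{6914} = \left(-11148\right) \left(-6990\right) + \frac{109}{6914} = 77924520 + \frac{109}{6914} = \frac{538770131389}{6914} \approx 7.7924 \cdot 10^{7}$)
$\left(-2356 + j\right) + t{\left(66 \right)} = \left(-2356 + \frac{538770131389}{6914}\right) + \left(\frac{9}{4} + \frac{1}{8} \cdot 66\right) = \frac{538753842005}{6914} + \left(\frac{9}{4} + \frac{33}{4}\right) = \frac{538753842005}{6914} + \frac{21}{2} = \frac{269376957301}{3457}$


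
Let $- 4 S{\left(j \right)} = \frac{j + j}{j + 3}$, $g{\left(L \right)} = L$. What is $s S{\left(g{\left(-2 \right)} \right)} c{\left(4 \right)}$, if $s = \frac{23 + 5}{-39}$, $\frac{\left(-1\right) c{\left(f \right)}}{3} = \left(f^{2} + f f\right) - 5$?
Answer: $\frac{756}{13} \approx 58.154$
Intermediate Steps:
$c{\left(f \right)} = 15 - 6 f^{2}$ ($c{\left(f \right)} = - 3 \left(\left(f^{2} + f f\right) - 5\right) = - 3 \left(\left(f^{2} + f^{2}\right) - 5\right) = - 3 \left(2 f^{2} - 5\right) = - 3 \left(-5 + 2 f^{2}\right) = 15 - 6 f^{2}$)
$S{\left(j \right)} = - \frac{j}{2 \left(3 + j\right)}$ ($S{\left(j \right)} = - \frac{\left(j + j\right) \frac{1}{j + 3}}{4} = - \frac{2 j \frac{1}{3 + j}}{4} = - \frac{j}{2 \left(3 + j\right)}$)
$s = - \frac{28}{39}$ ($s = 28 \left(- \frac{1}{39}\right) = - \frac{28}{39} \approx -0.71795$)
$s S{\left(g{\left(-2 \right)} \right)} c{\left(4 \right)} = - \frac{28 \left(\left(-1\right) \left(-2\right) \frac{1}{6 + 2 \left(-2\right)}\right)}{39} \left(15 - 6 \cdot 4^{2}\right) = - \frac{28 \left(\left(-1\right) \left(-2\right) \frac{1}{6 - 4}\right)}{39} \left(15 - 96\right) = - \frac{28 \left(\left(-1\right) \left(-2\right) \frac{1}{2}\right)}{39} \left(15 - 96\right) = - \frac{28 \left(\left(-1\right) \left(-2\right) \frac{1}{2}\right)}{39} \left(-81\right) = \left(- \frac{28}{39}\right) 1 \left(-81\right) = \left(- \frac{28}{39}\right) \left(-81\right) = \frac{756}{13}$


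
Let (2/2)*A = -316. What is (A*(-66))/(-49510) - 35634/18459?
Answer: -358203374/152317515 ≈ -2.3517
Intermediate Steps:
A = -316
(A*(-66))/(-49510) - 35634/18459 = -316*(-66)/(-49510) - 35634/18459 = 20856*(-1/49510) - 35634*1/18459 = -10428/24755 - 11878/6153 = -358203374/152317515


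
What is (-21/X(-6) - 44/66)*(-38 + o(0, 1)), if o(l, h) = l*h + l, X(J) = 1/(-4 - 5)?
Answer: -21470/3 ≈ -7156.7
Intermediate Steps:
X(J) = -⅑ (X(J) = 1/(-9) = -⅑)
o(l, h) = l + h*l (o(l, h) = h*l + l = l + h*l)
(-21/X(-6) - 44/66)*(-38 + o(0, 1)) = (-21/(-⅑) - 44/66)*(-38 + 0*(1 + 1)) = (-21*(-9) - 44*1/66)*(-38 + 0*2) = (189 - ⅔)*(-38 + 0) = (565/3)*(-38) = -21470/3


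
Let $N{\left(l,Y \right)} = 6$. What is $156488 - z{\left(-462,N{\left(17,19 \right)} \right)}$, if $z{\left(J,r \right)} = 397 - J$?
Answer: $155629$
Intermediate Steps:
$156488 - z{\left(-462,N{\left(17,19 \right)} \right)} = 156488 - \left(397 - -462\right) = 156488 - \left(397 + 462\right) = 156488 - 859 = 155629$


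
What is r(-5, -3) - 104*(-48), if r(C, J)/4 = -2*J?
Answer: 5016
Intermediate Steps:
r(C, J) = -8*J (r(C, J) = 4*(-2*J) = -8*J)
r(-5, -3) - 104*(-48) = -8*(-3) - 104*(-48) = 24 + 4992 = 5016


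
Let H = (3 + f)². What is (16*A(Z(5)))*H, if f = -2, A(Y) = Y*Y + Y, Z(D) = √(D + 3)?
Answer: 128 + 32*√2 ≈ 173.25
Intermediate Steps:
Z(D) = √(3 + D)
A(Y) = Y + Y² (A(Y) = Y² + Y = Y + Y²)
H = 1 (H = (3 - 2)² = 1² = 1)
(16*A(Z(5)))*H = (16*(√(3 + 5)*(1 + √(3 + 5))))*1 = (16*(√8*(1 + √8)))*1 = (16*((2*√2)*(1 + 2*√2)))*1 = (16*(2*√2*(1 + 2*√2)))*1 = (32*√2*(1 + 2*√2))*1 = 32*√2*(1 + 2*√2)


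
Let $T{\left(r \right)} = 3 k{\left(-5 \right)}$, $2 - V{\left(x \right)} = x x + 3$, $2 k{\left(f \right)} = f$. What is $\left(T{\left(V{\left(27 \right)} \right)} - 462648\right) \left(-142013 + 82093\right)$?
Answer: $27722317560$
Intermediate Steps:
$k{\left(f \right)} = \frac{f}{2}$
$V{\left(x \right)} = -1 - x^{2}$ ($V{\left(x \right)} = 2 - \left(x x + 3\right) = 2 - \left(x^{2} + 3\right) = 2 - \left(3 + x^{2}\right) = -1 - x^{2}$)
$T{\left(r \right)} = - \frac{15}{2}$ ($T{\left(r \right)} = 3 \cdot \frac{1}{2} \left(-5\right) = 3 \left(- \frac{5}{2}\right) = - \frac{15}{2}$)
$\left(T{\left(V{\left(27 \right)} \right)} - 462648\right) \left(-142013 + 82093\right) = \left(- \frac{15}{2} - 462648\right) \left(-142013 + 82093\right) = \left(- \frac{925311}{2}\right) \left(-59920\right) = 27722317560$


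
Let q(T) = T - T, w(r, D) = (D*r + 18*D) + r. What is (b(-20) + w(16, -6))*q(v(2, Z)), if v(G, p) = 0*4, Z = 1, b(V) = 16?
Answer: 0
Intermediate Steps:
w(r, D) = r + 18*D + D*r (w(r, D) = (18*D + D*r) + r = r + 18*D + D*r)
v(G, p) = 0
q(T) = 0
(b(-20) + w(16, -6))*q(v(2, Z)) = (16 + (16 + 18*(-6) - 6*16))*0 = (16 + (16 - 108 - 96))*0 = (16 - 188)*0 = -172*0 = 0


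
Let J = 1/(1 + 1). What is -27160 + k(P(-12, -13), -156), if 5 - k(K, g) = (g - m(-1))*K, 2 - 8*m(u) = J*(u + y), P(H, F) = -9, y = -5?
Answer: -228517/8 ≈ -28565.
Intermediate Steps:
J = ½ (J = 1/2 = ½ ≈ 0.50000)
m(u) = 9/16 - u/16 (m(u) = ¼ - (u - 5)/16 = ¼ - (-5 + u)/16 = ¼ - (-5/2 + u/2)/8 = ¼ + (5/16 - u/16) = 9/16 - u/16)
k(K, g) = 5 - K*(-5/8 + g) (k(K, g) = 5 - (g - (9/16 - 1/16*(-1)))*K = 5 - (g - (9/16 + 1/16))*K = 5 - (g - 1*5/8)*K = 5 - (g - 5/8)*K = 5 - (-5/8 + g)*K = 5 - K*(-5/8 + g))
-27160 + k(P(-12, -13), -156) = -27160 + (5 + (5/8)*(-9) - 1*(-9)*(-156)) = -27160 + (5 - 45/8 - 1404) = -27160 - 11237/8 = -228517/8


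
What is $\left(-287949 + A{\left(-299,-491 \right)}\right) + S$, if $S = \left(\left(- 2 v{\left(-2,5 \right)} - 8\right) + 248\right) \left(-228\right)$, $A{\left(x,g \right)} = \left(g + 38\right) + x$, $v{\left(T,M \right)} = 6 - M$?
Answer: $-342965$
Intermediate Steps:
$A{\left(x,g \right)} = 38 + g + x$ ($A{\left(x,g \right)} = \left(38 + g\right) + x = 38 + g + x$)
$S = -54264$ ($S = \left(\left(- 2 \left(6 - 5\right) - 8\right) + 248\right) \left(-228\right) = \left(\left(\left(-2\right) 1 - 8\right) + 248\right) \left(-228\right) = \left(\left(-2 - 8\right) + 248\right) \left(-228\right) = \left(-10 + 248\right) \left(-228\right) = 238 \left(-228\right) = -54264$)
$\left(-287949 + A{\left(-299,-491 \right)}\right) + S = \left(-287949 - 752\right) - 54264 = -288701 - 54264 = -342965$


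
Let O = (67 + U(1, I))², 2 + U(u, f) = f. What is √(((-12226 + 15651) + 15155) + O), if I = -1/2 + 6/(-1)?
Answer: √88009/2 ≈ 148.33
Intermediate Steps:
I = -13/2 (I = -1*½ + 6*(-1) = -½ - 6 = -13/2 ≈ -6.5000)
U(u, f) = -2 + f
O = 13689/4 (O = (67 + (-2 - 13/2))² = (67 - 17/2)² = (117/2)² = 13689/4 ≈ 3422.3)
√(((-12226 + 15651) + 15155) + O) = √(((-12226 + 15651) + 15155) + 13689/4) = √((3425 + 15155) + 13689/4) = √(18580 + 13689/4) = √(88009/4) = √88009/2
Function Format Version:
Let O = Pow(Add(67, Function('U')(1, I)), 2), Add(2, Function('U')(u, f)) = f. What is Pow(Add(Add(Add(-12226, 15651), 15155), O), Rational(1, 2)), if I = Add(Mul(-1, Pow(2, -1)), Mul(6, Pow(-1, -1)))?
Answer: Mul(Rational(1, 2), Pow(88009, Rational(1, 2))) ≈ 148.33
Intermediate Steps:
I = Rational(-13, 2) (I = Add(Mul(-1, Rational(1, 2)), Mul(6, -1)) = Add(Rational(-1, 2), -6) = Rational(-13, 2) ≈ -6.5000)
Function('U')(u, f) = Add(-2, f)
O = Rational(13689, 4) (O = Pow(Add(67, Add(-2, Rational(-13, 2))), 2) = Pow(Add(67, Rational(-17, 2)), 2) = Pow(Rational(117, 2), 2) = Rational(13689, 4) ≈ 3422.3)
Pow(Add(Add(Add(-12226, 15651), 15155), O), Rational(1, 2)) = Pow(Add(Add(Add(-12226, 15651), 15155), Rational(13689, 4)), Rational(1, 2)) = Pow(Add(Add(3425, 15155), Rational(13689, 4)), Rational(1, 2)) = Pow(Add(18580, Rational(13689, 4)), Rational(1, 2)) = Pow(Rational(88009, 4), Rational(1, 2)) = Mul(Rational(1, 2), Pow(88009, Rational(1, 2)))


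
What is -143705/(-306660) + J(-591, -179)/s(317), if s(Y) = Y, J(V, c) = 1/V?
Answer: 1794826265/3830122068 ≈ 0.46861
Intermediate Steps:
-143705/(-306660) + J(-591, -179)/s(317) = -143705/(-306660) + 1/(-591*317) = -143705*(-1/306660) - 1/591*1/317 = 28741/61332 - 1/187347 = 1794826265/3830122068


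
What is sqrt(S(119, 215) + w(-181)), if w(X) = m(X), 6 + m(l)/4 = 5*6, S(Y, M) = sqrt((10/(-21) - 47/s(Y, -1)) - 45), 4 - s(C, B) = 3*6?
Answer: sqrt(169344 + 42*I*sqrt(74298))/42 ≈ 9.8035 + 0.331*I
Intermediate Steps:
s(C, B) = -14 (s(C, B) = 4 - 3*6 = 4 - 1*18 = 4 - 18 = -14)
S(Y, M) = I*sqrt(74298)/42 (S(Y, M) = sqrt((10/(-21) - 47/(-14)) - 45) = sqrt((10*(-1/21) - 47*(-1/14)) - 45) = sqrt((-10/21 + 47/14) - 45) = sqrt(121/42 - 45) = sqrt(-1769/42) = I*sqrt(74298)/42)
m(l) = 96 (m(l) = -24 + 4*(5*6) = -24 + 4*30 = -24 + 120 = 96)
w(X) = 96
sqrt(S(119, 215) + w(-181)) = sqrt(I*sqrt(74298)/42 + 96) = sqrt(96 + I*sqrt(74298)/42)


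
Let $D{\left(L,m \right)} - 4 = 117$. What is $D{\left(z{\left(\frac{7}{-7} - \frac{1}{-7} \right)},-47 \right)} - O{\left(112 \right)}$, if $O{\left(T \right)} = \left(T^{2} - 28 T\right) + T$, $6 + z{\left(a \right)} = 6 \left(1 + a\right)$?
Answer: $-9399$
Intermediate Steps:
$z{\left(a \right)} = 6 a$ ($z{\left(a \right)} = -6 + 6 \left(1 + a\right) = -6 + \left(6 + 6 a\right) = 6 a$)
$O{\left(T \right)} = T^{2} - 27 T$
$D{\left(L,m \right)} = 121$ ($D{\left(L,m \right)} = 4 + 117 = 121$)
$D{\left(z{\left(\frac{7}{-7} - \frac{1}{-7} \right)},-47 \right)} - O{\left(112 \right)} = 121 - 112 \left(-27 + 112\right) = 121 - 112 \cdot 85 = 121 - 9520 = -9399$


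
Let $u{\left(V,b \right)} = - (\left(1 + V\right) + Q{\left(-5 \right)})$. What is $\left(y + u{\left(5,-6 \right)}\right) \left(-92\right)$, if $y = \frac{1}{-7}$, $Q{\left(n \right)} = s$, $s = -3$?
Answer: $\frac{2024}{7} \approx 289.14$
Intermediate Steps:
$Q{\left(n \right)} = -3$
$y = - \frac{1}{7} \approx -0.14286$
$u{\left(V,b \right)} = 2 - V$ ($u{\left(V,b \right)} = - (\left(1 + V\right) - 3) = - (-2 + V) = 2 - V$)
$\left(y + u{\left(5,-6 \right)}\right) \left(-92\right) = \left(- \frac{1}{7} + \left(2 - 5\right)\right) \left(-92\right) = \left(- \frac{1}{7} - 3\right) \left(-92\right) = \left(- \frac{22}{7}\right) \left(-92\right) = \frac{2024}{7}$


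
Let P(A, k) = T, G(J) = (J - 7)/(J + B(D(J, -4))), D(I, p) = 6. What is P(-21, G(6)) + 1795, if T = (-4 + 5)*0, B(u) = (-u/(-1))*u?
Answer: 1795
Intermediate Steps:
B(u) = u² (B(u) = (-u*(-1))*u = (-(-1)*u)*u = u*u = u²)
G(J) = (-7 + J)/(36 + J) (G(J) = (J - 7)/(J + 6²) = (-7 + J)/(J + 36) = (-7 + J)/(36 + J))
T = 0 (T = 1*0 = 0)
P(A, k) = 0
P(-21, G(6)) + 1795 = 0 + 1795 = 1795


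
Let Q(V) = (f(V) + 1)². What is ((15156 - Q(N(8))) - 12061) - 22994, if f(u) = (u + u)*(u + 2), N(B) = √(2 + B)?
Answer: -20500 - 168*√10 ≈ -21031.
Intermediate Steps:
f(u) = 2*u*(2 + u) (f(u) = (2*u)*(2 + u) = 2*u*(2 + u))
Q(V) = (1 + 2*V*(2 + V))² (Q(V) = (2*V*(2 + V) + 1)² = (1 + 2*V*(2 + V))²)
((15156 - Q(N(8))) - 12061) - 22994 = ((15156 - (1 + 2*√(2 + 8)*(2 + √(2 + 8)))²) - 12061) - 22994 = ((15156 - (1 + 2*√10*(2 + √10))²) - 12061) - 22994 = (3095 - (1 + 2*√10*(2 + √10))²) - 22994 = -19899 - (1 + 2*√10*(2 + √10))²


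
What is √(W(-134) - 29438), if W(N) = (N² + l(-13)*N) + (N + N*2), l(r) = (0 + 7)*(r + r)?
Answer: 2*√3126 ≈ 111.82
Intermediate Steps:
l(r) = 14*r (l(r) = 7*(2*r) = 14*r)
W(N) = N² - 179*N (W(N) = (N² + (14*(-13))*N) + (N + N*2) = (N² - 182*N) + (N + 2*N) = (N² - 182*N) + 3*N = N² - 179*N)
√(W(-134) - 29438) = √(-134*(-179 - 134) - 29438) = √(-134*(-313) - 29438) = √(41942 - 29438) = √12504 = 2*√3126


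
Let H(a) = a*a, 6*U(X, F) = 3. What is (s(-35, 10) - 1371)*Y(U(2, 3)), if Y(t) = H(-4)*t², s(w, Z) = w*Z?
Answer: -6884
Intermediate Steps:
U(X, F) = ½ (U(X, F) = (⅙)*3 = ½)
H(a) = a²
s(w, Z) = Z*w
Y(t) = 16*t² (Y(t) = (-4)²*t² = 16*t²)
(s(-35, 10) - 1371)*Y(U(2, 3)) = (10*(-35) - 1371)*(16*(½)²) = (-350 - 1371)*(16*(¼)) = -1721*4 = -6884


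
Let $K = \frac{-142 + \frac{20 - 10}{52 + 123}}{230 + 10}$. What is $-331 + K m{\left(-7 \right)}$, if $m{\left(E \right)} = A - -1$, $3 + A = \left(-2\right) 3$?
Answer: $- \frac{57097}{175} \approx -326.27$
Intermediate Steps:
$A = -9$ ($A = -3 - 6 = -9$)
$m{\left(E \right)} = -8$ ($m{\left(E \right)} = -9 - -1 = -9 + 1 = -8$)
$K = - \frac{207}{350}$ ($K = \frac{-142 + \frac{10}{175}}{240} = \left(-142 + 10 \cdot \frac{1}{175}\right) \frac{1}{240} = \left(-142 + \frac{2}{35}\right) \frac{1}{240} = \left(- \frac{4968}{35}\right) \frac{1}{240} = - \frac{207}{350} \approx -0.59143$)
$-331 + K m{\left(-7 \right)} = -331 - - \frac{828}{175} = -331 + \frac{828}{175} = - \frac{57097}{175}$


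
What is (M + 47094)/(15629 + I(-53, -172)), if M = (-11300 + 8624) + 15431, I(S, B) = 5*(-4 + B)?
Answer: 59849/14749 ≈ 4.0578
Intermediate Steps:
I(S, B) = -20 + 5*B
M = 12755 (M = -2676 + 15431 = 12755)
(M + 47094)/(15629 + I(-53, -172)) = (12755 + 47094)/(15629 + (-20 + 5*(-172))) = 59849/(15629 + (-20 - 860)) = 59849/(15629 - 880) = 59849/14749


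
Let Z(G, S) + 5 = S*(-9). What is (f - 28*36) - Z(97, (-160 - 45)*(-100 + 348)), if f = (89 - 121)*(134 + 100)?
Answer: -466051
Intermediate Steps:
f = -7488 (f = -32*234 = -7488)
Z(G, S) = -5 - 9*S (Z(G, S) = -5 + S*(-9) = -5 - 9*S)
(f - 28*36) - Z(97, (-160 - 45)*(-100 + 348)) = (-7488 - 28*36) - (-5 - 9*(-160 - 45)*(-100 + 348)) = (-7488 - 1008) - (-5 - (-1845)*248) = -8496 - (-5 - 9*(-50840)) = -8496 - (-5 + 457560) = -8496 - 1*457555 = -8496 - 457555 = -466051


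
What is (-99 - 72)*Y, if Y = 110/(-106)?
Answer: 9405/53 ≈ 177.45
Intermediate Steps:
Y = -55/53 (Y = 110*(-1/106) = -55/53 ≈ -1.0377)
(-99 - 72)*Y = (-99 - 72)*(-55/53) = -171*(-55/53) = 9405/53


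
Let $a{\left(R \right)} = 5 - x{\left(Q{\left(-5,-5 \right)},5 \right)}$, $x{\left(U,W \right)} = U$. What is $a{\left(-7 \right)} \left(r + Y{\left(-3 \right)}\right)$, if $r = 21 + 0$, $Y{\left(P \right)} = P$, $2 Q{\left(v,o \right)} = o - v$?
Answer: $90$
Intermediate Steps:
$Q{\left(v,o \right)} = \frac{o}{2} - \frac{v}{2}$ ($Q{\left(v,o \right)} = \frac{o - v}{2} = \frac{o}{2} - \frac{v}{2}$)
$a{\left(R \right)} = 5$ ($a{\left(R \right)} = 5 - \left(\frac{1}{2} \left(-5\right) - - \frac{5}{2}\right) = 5 - \left(- \frac{5}{2} + \frac{5}{2}\right) = 5 - 0 = 5 + 0 = 5$)
$r = 21$
$a{\left(-7 \right)} \left(r + Y{\left(-3 \right)}\right) = 5 \left(21 - 3\right) = 5 \cdot 18 = 90$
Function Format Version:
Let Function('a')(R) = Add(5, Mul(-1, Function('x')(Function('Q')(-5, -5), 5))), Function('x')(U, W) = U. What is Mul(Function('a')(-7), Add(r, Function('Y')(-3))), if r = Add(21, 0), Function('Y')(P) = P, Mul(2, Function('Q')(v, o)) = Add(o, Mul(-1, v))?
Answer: 90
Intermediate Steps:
Function('Q')(v, o) = Add(Mul(Rational(1, 2), o), Mul(Rational(-1, 2), v)) (Function('Q')(v, o) = Mul(Rational(1, 2), Add(o, Mul(-1, v))) = Add(Mul(Rational(1, 2), o), Mul(Rational(-1, 2), v)))
Function('a')(R) = 5 (Function('a')(R) = Add(5, Mul(-1, Add(Mul(Rational(1, 2), -5), Mul(Rational(-1, 2), -5)))) = Add(5, Mul(-1, Add(Rational(-5, 2), Rational(5, 2)))) = Add(5, Mul(-1, 0)) = Add(5, 0) = 5)
r = 21
Mul(Function('a')(-7), Add(r, Function('Y')(-3))) = Mul(5, Add(21, -3)) = Mul(5, 18) = 90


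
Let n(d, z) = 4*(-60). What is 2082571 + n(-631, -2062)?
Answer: 2082331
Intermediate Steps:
n(d, z) = -240
2082571 + n(-631, -2062) = 2082571 - 240 = 2082331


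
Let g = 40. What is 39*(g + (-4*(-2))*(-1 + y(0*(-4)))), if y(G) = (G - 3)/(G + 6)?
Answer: 1092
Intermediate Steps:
y(G) = (-3 + G)/(6 + G)
39*(g + (-4*(-2))*(-1 + y(0*(-4)))) = 39*(40 + (-4*(-2))*(-1 + (-3 + 0*(-4))/(6 + 0*(-4)))) = 39*(40 + 8*(-1 + (-3 + 0)/(6 + 0))) = 39*(40 + 8*(-1 - 3/6)) = 39*(40 + 8*(-1 + (⅙)*(-3))) = 39*(40 + 8*(-1 - ½)) = 39*(40 + 8*(-3/2)) = 39*(40 - 12) = 39*28 = 1092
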